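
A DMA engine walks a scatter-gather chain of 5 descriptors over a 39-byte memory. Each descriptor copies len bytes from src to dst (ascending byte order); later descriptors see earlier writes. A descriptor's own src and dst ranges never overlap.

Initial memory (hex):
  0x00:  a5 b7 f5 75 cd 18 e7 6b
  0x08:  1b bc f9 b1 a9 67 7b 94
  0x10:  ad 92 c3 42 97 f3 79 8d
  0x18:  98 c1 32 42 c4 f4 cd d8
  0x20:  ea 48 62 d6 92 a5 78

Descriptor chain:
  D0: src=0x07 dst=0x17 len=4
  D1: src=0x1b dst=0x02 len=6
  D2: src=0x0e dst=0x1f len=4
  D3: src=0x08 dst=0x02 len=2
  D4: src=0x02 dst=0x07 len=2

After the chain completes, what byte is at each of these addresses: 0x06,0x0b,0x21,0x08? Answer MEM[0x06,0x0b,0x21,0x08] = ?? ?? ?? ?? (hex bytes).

MEM[0x06,0x0b,0x21,0x08] = d8 b1 ad bc

D0: mem[0x17..0x1a] <- [6b 1b bc f9]
D1: mem[0x02..0x07] <- [42 c4 f4 cd d8 ea]
D2: mem[0x1f..0x22] <- [7b 94 ad 92]
D3: mem[0x02..0x03] <- [1b bc]
D4: mem[0x07..0x08] <- [1b bc]
query mem[0x06]=0xd8, mem[0x0b]=0xb1, mem[0x21]=0xad, mem[0x08]=0xbc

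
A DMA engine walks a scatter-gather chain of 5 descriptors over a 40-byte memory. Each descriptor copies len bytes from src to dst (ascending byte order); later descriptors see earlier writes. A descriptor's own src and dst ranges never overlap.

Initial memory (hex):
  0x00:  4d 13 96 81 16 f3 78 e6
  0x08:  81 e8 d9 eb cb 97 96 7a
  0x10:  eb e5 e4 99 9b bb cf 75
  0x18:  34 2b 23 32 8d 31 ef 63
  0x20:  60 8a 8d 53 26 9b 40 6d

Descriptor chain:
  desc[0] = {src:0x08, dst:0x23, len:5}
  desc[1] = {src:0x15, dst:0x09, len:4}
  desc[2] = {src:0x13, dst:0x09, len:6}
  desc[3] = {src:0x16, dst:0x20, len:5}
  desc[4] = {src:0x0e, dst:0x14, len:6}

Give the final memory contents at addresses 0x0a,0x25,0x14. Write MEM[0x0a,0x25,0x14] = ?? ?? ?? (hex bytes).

MEM[0x0a,0x25,0x14] = 9b d9 34

[0] 0x08->0x23 len=5 : 81 e8 d9 eb cb
[1] 0x15->0x09 len=4 : bb cf 75 34
[2] 0x13->0x09 len=6 : 99 9b bb cf 75 34
[3] 0x16->0x20 len=5 : cf 75 34 2b 23
[4] 0x0e->0x14 len=6 : 34 7a eb e5 e4 99
query mem[0x0a]=0x9b, mem[0x25]=0xd9, mem[0x14]=0x34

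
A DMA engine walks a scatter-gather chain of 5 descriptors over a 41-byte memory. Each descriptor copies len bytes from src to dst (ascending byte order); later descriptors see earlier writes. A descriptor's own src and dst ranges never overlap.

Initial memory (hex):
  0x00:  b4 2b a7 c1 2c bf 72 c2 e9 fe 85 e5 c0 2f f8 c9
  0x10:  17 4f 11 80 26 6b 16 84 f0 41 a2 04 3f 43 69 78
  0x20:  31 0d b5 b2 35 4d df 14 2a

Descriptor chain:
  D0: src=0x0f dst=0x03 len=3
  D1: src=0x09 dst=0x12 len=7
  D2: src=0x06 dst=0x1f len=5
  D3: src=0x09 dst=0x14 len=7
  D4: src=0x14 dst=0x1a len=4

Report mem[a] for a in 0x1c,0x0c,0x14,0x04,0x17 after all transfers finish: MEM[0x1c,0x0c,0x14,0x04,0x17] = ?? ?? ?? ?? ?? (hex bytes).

[0] 0x0f->0x03 len=3 : c9 17 4f
[1] 0x09->0x12 len=7 : fe 85 e5 c0 2f f8 c9
[2] 0x06->0x1f len=5 : 72 c2 e9 fe 85
[3] 0x09->0x14 len=7 : fe 85 e5 c0 2f f8 c9
[4] 0x14->0x1a len=4 : fe 85 e5 c0
query mem[0x1c]=0xe5, mem[0x0c]=0xc0, mem[0x14]=0xfe, mem[0x04]=0x17, mem[0x17]=0xc0

MEM[0x1c,0x0c,0x14,0x04,0x17] = e5 c0 fe 17 c0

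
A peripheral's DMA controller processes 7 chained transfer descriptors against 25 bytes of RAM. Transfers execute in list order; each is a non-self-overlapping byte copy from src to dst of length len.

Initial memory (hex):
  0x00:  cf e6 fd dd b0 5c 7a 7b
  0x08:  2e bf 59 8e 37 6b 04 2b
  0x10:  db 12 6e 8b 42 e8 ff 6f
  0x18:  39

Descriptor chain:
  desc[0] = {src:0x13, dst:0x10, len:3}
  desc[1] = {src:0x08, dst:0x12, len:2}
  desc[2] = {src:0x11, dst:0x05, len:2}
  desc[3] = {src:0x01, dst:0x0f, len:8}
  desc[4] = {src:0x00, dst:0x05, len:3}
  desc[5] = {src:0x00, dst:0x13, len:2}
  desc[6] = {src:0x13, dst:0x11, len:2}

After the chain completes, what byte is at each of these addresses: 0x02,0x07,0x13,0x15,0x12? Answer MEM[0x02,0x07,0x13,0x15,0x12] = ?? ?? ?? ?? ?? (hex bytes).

  after D0: wrote 3B at 0x10 = 8b42e8
  after D1: wrote 2B at 0x12 = 2ebf
  after D2: wrote 2B at 0x05 = 422e
  after D3: wrote 8B at 0x0f = e6fdddb0422e7b2e
  after D4: wrote 3B at 0x05 = cfe6fd
  after D5: wrote 2B at 0x13 = cfe6
  after D6: wrote 2B at 0x11 = cfe6
query mem[0x02]=0xfd, mem[0x07]=0xfd, mem[0x13]=0xcf, mem[0x15]=0x7b, mem[0x12]=0xe6

MEM[0x02,0x07,0x13,0x15,0x12] = fd fd cf 7b e6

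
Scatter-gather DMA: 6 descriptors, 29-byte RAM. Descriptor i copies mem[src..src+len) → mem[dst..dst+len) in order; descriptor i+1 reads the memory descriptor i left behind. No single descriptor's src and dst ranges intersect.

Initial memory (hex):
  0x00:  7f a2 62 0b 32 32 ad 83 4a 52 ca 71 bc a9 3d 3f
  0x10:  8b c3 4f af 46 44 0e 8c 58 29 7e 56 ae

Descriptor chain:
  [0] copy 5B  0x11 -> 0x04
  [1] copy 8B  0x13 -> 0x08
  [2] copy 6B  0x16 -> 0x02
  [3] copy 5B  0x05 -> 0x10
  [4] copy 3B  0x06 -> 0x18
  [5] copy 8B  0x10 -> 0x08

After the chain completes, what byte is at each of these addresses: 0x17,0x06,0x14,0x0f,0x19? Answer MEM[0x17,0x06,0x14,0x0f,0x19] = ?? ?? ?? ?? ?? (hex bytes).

  after D0: wrote 5B at 0x04 = c34faf4644
  after D1: wrote 8B at 0x08 = af46440e8c58297e
  after D2: wrote 6B at 0x02 = 0e8c58297e56
  after D3: wrote 5B at 0x10 = 297e56af46
  after D4: wrote 3B at 0x18 = 7e56af
  after D5: wrote 8B at 0x08 = 297e56af46440e8c
query mem[0x17]=0x8c, mem[0x06]=0x7e, mem[0x14]=0x46, mem[0x0f]=0x8c, mem[0x19]=0x56

MEM[0x17,0x06,0x14,0x0f,0x19] = 8c 7e 46 8c 56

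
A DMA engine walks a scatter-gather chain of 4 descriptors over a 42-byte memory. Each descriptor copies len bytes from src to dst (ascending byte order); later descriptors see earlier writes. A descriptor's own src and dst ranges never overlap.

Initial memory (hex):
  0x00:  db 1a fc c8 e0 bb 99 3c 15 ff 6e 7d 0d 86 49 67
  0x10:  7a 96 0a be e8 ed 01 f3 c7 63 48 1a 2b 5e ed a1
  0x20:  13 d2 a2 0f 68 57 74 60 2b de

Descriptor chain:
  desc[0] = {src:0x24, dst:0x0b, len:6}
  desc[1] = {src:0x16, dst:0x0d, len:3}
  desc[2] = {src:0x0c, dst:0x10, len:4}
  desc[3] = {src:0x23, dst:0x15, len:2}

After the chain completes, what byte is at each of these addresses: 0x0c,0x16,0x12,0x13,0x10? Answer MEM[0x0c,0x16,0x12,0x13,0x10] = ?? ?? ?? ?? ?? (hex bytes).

D0: mem[0x0b..0x10] <- [68 57 74 60 2b de]
D1: mem[0x0d..0x0f] <- [01 f3 c7]
D2: mem[0x10..0x13] <- [57 01 f3 c7]
D3: mem[0x15..0x16] <- [0f 68]
query mem[0x0c]=0x57, mem[0x16]=0x68, mem[0x12]=0xf3, mem[0x13]=0xc7, mem[0x10]=0x57

MEM[0x0c,0x16,0x12,0x13,0x10] = 57 68 f3 c7 57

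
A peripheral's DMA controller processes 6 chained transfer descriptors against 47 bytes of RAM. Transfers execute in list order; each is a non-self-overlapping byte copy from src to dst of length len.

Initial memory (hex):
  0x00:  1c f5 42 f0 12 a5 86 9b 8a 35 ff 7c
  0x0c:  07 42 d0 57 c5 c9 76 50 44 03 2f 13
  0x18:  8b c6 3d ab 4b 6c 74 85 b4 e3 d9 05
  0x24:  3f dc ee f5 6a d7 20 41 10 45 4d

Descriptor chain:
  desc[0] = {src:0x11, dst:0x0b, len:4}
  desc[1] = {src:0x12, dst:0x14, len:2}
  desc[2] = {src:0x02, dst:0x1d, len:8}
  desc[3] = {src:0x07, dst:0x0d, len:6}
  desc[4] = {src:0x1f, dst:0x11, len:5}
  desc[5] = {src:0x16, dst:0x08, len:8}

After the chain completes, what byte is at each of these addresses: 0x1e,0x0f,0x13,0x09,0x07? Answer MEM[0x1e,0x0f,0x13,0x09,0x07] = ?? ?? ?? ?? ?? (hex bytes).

MEM[0x1e,0x0f,0x13,0x09,0x07] = f0 42 86 13 9b

  after D0: wrote 4B at 0x0b = c9765044
  after D1: wrote 2B at 0x14 = 7650
  after D2: wrote 8B at 0x1d = 42f012a5869b8a35
  after D3: wrote 6B at 0x0d = 9b8a35ffc976
  after D4: wrote 5B at 0x11 = 12a5869b8a
  after D5: wrote 8B at 0x08 = 2f138bc63dab4b42
query mem[0x1e]=0xf0, mem[0x0f]=0x42, mem[0x13]=0x86, mem[0x09]=0x13, mem[0x07]=0x9b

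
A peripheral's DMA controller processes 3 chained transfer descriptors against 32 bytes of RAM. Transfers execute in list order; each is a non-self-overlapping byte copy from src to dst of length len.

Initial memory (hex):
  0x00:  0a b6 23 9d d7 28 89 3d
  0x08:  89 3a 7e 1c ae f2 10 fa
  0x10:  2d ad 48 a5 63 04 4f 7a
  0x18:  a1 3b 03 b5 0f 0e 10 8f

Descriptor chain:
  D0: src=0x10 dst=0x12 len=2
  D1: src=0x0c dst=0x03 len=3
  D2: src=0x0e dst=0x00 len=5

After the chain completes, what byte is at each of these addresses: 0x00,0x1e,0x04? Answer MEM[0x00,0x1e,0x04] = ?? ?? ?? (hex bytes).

MEM[0x00,0x1e,0x04] = 10 10 2d

  after D0: wrote 2B at 0x12 = 2dad
  after D1: wrote 3B at 0x03 = aef210
  after D2: wrote 5B at 0x00 = 10fa2dad2d
query mem[0x00]=0x10, mem[0x1e]=0x10, mem[0x04]=0x2d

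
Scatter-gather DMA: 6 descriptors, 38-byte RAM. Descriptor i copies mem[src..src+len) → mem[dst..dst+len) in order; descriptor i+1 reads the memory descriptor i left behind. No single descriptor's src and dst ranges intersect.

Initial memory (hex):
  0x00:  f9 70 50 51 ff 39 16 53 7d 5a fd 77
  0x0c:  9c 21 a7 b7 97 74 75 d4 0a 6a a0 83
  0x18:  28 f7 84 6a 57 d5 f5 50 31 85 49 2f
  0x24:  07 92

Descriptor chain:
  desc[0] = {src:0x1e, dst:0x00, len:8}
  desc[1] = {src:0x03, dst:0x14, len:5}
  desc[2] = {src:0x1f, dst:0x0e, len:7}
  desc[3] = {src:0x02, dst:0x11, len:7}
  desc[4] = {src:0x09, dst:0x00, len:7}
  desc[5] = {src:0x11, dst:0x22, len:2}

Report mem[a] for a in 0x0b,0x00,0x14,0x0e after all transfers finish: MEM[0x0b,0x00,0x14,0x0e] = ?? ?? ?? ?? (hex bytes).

MEM[0x0b,0x00,0x14,0x0e] = 77 5a 2f 50

D0: mem[0x00..0x07] <- [f5 50 31 85 49 2f 07 92]
D1: mem[0x14..0x18] <- [85 49 2f 07 92]
D2: mem[0x0e..0x14] <- [50 31 85 49 2f 07 92]
D3: mem[0x11..0x17] <- [31 85 49 2f 07 92 7d]
D4: mem[0x00..0x06] <- [5a fd 77 9c 21 50 31]
D5: mem[0x22..0x23] <- [31 85]
query mem[0x0b]=0x77, mem[0x00]=0x5a, mem[0x14]=0x2f, mem[0x0e]=0x50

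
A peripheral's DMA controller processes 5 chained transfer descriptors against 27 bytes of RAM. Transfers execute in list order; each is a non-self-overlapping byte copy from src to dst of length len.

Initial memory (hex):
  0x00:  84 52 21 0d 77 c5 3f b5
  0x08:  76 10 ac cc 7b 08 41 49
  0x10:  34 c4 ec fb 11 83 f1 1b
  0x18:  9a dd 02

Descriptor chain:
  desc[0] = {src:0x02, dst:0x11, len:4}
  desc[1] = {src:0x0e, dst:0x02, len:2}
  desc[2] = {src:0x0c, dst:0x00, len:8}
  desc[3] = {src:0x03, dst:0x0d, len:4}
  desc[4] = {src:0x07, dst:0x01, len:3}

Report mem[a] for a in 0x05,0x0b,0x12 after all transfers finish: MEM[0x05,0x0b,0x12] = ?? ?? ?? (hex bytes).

MEM[0x05,0x0b,0x12] = 21 cc 0d

#0 dst[0x11+4] := {0x21,0x0d,0x77,0xc5}
#1 dst[0x02+2] := {0x41,0x49}
#2 dst[0x00+8] := {0x7b,0x08,0x41,0x49,0x34,0x21,0x0d,0x77}
#3 dst[0x0d+4] := {0x49,0x34,0x21,0x0d}
#4 dst[0x01+3] := {0x77,0x76,0x10}
query mem[0x05]=0x21, mem[0x0b]=0xcc, mem[0x12]=0x0d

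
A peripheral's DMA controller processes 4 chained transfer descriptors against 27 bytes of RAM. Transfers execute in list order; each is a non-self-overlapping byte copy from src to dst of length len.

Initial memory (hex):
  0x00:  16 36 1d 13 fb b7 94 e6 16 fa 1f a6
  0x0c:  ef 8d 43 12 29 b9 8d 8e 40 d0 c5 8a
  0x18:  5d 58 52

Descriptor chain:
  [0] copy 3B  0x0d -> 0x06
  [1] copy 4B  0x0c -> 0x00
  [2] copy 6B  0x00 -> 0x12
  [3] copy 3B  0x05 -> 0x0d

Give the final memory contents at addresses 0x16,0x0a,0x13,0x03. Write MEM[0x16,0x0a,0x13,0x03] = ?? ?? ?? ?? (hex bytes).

  after D0: wrote 3B at 0x06 = 8d4312
  after D1: wrote 4B at 0x00 = ef8d4312
  after D2: wrote 6B at 0x12 = ef8d4312fbb7
  after D3: wrote 3B at 0x0d = b78d43
query mem[0x16]=0xfb, mem[0x0a]=0x1f, mem[0x13]=0x8d, mem[0x03]=0x12

MEM[0x16,0x0a,0x13,0x03] = fb 1f 8d 12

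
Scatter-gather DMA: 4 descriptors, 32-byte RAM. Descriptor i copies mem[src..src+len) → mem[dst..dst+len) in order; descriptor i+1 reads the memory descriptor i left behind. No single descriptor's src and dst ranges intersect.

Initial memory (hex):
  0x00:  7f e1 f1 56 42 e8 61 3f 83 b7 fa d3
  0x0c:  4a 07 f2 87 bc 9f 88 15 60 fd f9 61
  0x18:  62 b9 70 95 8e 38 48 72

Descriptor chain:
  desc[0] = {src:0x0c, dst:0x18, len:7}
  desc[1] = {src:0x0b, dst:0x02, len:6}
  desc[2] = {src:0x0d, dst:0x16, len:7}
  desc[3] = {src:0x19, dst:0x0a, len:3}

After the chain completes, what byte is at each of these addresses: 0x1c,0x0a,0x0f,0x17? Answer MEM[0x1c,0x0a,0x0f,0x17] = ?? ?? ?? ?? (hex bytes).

MEM[0x1c,0x0a,0x0f,0x17] = 15 bc 87 f2

D0: mem[0x18..0x1e] <- [4a 07 f2 87 bc 9f 88]
D1: mem[0x02..0x07] <- [d3 4a 07 f2 87 bc]
D2: mem[0x16..0x1c] <- [07 f2 87 bc 9f 88 15]
D3: mem[0x0a..0x0c] <- [bc 9f 88]
query mem[0x1c]=0x15, mem[0x0a]=0xbc, mem[0x0f]=0x87, mem[0x17]=0xf2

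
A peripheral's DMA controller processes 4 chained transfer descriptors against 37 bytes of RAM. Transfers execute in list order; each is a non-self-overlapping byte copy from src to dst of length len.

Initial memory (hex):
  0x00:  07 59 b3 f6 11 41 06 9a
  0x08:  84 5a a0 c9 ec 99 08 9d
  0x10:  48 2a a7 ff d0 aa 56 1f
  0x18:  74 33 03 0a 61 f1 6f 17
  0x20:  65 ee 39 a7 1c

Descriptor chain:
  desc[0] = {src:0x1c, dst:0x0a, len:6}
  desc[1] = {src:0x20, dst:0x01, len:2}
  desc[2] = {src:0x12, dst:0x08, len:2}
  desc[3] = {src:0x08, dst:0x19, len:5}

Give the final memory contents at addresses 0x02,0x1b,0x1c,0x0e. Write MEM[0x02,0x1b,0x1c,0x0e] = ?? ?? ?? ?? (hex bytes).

[0] 0x1c->0x0a len=6 : 61 f1 6f 17 65 ee
[1] 0x20->0x01 len=2 : 65 ee
[2] 0x12->0x08 len=2 : a7 ff
[3] 0x08->0x19 len=5 : a7 ff 61 f1 6f
query mem[0x02]=0xee, mem[0x1b]=0x61, mem[0x1c]=0xf1, mem[0x0e]=0x65

MEM[0x02,0x1b,0x1c,0x0e] = ee 61 f1 65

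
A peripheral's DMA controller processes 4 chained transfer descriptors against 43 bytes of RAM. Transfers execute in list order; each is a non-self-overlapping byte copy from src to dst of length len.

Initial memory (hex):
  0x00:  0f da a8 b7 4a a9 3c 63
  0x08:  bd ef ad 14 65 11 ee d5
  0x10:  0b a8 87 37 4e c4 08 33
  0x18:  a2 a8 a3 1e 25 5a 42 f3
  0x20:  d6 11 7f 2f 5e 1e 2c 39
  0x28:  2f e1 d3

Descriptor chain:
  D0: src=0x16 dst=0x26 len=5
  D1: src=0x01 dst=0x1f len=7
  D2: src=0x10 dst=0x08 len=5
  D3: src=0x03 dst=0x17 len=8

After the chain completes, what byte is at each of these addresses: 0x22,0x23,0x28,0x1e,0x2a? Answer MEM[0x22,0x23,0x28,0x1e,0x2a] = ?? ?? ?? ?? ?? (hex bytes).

MEM[0x22,0x23,0x28,0x1e,0x2a] = 4a a9 a2 87 a3

D0: mem[0x26..0x2a] <- [08 33 a2 a8 a3]
D1: mem[0x1f..0x25] <- [da a8 b7 4a a9 3c 63]
D2: mem[0x08..0x0c] <- [0b a8 87 37 4e]
D3: mem[0x17..0x1e] <- [b7 4a a9 3c 63 0b a8 87]
query mem[0x22]=0x4a, mem[0x23]=0xa9, mem[0x28]=0xa2, mem[0x1e]=0x87, mem[0x2a]=0xa3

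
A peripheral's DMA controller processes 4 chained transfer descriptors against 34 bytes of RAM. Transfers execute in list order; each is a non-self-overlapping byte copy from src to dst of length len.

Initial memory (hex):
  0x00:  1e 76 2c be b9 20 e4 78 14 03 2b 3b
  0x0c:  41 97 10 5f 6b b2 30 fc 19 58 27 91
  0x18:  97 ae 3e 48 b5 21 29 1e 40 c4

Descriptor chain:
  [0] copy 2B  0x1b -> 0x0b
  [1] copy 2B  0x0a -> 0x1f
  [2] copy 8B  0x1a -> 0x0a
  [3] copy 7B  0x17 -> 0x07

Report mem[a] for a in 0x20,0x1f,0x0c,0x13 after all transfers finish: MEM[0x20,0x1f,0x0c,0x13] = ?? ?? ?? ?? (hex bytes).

MEM[0x20,0x1f,0x0c,0x13] = 48 2b b5 fc

D0: mem[0x0b..0x0c] <- [48 b5]
D1: mem[0x1f..0x20] <- [2b 48]
D2: mem[0x0a..0x11] <- [3e 48 b5 21 29 2b 48 c4]
D3: mem[0x07..0x0d] <- [91 97 ae 3e 48 b5 21]
query mem[0x20]=0x48, mem[0x1f]=0x2b, mem[0x0c]=0xb5, mem[0x13]=0xfc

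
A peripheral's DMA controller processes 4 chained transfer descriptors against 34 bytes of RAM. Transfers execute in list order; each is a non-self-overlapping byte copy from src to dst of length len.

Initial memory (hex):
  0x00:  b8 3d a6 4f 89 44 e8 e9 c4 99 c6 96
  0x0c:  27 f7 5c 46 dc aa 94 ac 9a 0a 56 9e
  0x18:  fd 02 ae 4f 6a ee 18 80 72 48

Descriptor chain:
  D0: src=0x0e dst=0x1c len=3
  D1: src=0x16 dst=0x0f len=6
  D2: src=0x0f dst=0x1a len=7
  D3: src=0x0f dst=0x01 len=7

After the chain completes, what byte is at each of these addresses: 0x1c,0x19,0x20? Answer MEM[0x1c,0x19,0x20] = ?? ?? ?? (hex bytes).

MEM[0x1c,0x19,0x20] = fd 02 0a

D0: mem[0x1c..0x1e] <- [5c 46 dc]
D1: mem[0x0f..0x14] <- [56 9e fd 02 ae 4f]
D2: mem[0x1a..0x20] <- [56 9e fd 02 ae 4f 0a]
D3: mem[0x01..0x07] <- [56 9e fd 02 ae 4f 0a]
query mem[0x1c]=0xfd, mem[0x19]=0x02, mem[0x20]=0x0a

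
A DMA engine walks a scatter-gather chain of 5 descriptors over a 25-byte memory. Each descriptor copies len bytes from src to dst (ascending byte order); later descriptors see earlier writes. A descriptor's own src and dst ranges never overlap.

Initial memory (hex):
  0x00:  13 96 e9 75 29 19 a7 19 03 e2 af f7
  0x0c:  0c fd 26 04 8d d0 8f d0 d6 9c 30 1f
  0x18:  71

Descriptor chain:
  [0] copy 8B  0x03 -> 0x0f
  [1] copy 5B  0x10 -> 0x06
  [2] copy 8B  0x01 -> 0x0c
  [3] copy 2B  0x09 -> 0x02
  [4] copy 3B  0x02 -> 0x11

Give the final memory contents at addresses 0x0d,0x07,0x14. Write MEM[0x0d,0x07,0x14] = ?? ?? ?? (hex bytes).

#0 dst[0x0f+8] := {0x75,0x29,0x19,0xa7,0x19,0x03,0xe2,0xaf}
#1 dst[0x06+5] := {0x29,0x19,0xa7,0x19,0x03}
#2 dst[0x0c+8] := {0x96,0xe9,0x75,0x29,0x19,0x29,0x19,0xa7}
#3 dst[0x02+2] := {0x19,0x03}
#4 dst[0x11+3] := {0x19,0x03,0x29}
query mem[0x0d]=0xe9, mem[0x07]=0x19, mem[0x14]=0x03

MEM[0x0d,0x07,0x14] = e9 19 03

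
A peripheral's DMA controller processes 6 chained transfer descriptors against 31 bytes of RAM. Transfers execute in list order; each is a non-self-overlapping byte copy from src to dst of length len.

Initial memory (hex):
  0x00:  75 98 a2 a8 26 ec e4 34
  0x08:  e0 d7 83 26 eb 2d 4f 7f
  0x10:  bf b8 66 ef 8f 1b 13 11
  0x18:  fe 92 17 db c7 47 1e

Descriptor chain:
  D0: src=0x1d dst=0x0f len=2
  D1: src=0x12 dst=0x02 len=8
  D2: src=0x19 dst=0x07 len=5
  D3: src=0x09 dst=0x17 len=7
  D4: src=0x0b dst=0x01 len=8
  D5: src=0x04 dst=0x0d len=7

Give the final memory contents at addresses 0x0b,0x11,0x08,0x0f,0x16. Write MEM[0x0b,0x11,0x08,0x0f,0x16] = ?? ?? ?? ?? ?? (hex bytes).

[0] 0x1d->0x0f len=2 : 47 1e
[1] 0x12->0x02 len=8 : 66 ef 8f 1b 13 11 fe 92
[2] 0x19->0x07 len=5 : 92 17 db c7 47
[3] 0x09->0x17 len=7 : db c7 47 eb 2d 4f 47
[4] 0x0b->0x01 len=8 : 47 eb 2d 4f 47 1e b8 66
[5] 0x04->0x0d len=7 : 4f 47 1e b8 66 db c7
query mem[0x0b]=0x47, mem[0x11]=0x66, mem[0x08]=0x66, mem[0x0f]=0x1e, mem[0x16]=0x13

MEM[0x0b,0x11,0x08,0x0f,0x16] = 47 66 66 1e 13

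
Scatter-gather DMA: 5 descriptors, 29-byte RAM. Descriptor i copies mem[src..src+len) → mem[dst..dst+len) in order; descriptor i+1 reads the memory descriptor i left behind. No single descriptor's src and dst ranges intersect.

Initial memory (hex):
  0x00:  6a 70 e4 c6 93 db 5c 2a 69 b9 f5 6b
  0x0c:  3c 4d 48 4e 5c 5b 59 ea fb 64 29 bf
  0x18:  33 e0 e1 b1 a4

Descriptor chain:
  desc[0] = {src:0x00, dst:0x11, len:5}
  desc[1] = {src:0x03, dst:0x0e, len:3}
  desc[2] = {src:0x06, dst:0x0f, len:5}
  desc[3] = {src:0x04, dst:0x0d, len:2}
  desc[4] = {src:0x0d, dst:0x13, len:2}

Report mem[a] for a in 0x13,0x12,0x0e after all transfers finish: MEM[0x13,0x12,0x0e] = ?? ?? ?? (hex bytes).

MEM[0x13,0x12,0x0e] = 93 b9 db

D0: mem[0x11..0x15] <- [6a 70 e4 c6 93]
D1: mem[0x0e..0x10] <- [c6 93 db]
D2: mem[0x0f..0x13] <- [5c 2a 69 b9 f5]
D3: mem[0x0d..0x0e] <- [93 db]
D4: mem[0x13..0x14] <- [93 db]
query mem[0x13]=0x93, mem[0x12]=0xb9, mem[0x0e]=0xdb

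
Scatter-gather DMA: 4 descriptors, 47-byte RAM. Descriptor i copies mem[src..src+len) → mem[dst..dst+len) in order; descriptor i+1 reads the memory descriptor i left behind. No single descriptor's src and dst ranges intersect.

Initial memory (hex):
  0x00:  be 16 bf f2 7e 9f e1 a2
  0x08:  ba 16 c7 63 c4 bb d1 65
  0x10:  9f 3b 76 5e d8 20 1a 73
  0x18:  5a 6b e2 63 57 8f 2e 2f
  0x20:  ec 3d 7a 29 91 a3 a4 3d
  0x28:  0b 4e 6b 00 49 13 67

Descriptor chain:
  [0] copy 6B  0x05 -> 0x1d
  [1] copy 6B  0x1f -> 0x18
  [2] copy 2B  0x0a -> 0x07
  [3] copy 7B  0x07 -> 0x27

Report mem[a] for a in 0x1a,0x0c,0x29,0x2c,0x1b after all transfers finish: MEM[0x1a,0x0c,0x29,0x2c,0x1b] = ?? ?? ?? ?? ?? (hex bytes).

[0] 0x05->0x1d len=6 : 9f e1 a2 ba 16 c7
[1] 0x1f->0x18 len=6 : a2 ba 16 c7 29 91
[2] 0x0a->0x07 len=2 : c7 63
[3] 0x07->0x27 len=7 : c7 63 16 c7 63 c4 bb
query mem[0x1a]=0x16, mem[0x0c]=0xc4, mem[0x29]=0x16, mem[0x2c]=0xc4, mem[0x1b]=0xc7

MEM[0x1a,0x0c,0x29,0x2c,0x1b] = 16 c4 16 c4 c7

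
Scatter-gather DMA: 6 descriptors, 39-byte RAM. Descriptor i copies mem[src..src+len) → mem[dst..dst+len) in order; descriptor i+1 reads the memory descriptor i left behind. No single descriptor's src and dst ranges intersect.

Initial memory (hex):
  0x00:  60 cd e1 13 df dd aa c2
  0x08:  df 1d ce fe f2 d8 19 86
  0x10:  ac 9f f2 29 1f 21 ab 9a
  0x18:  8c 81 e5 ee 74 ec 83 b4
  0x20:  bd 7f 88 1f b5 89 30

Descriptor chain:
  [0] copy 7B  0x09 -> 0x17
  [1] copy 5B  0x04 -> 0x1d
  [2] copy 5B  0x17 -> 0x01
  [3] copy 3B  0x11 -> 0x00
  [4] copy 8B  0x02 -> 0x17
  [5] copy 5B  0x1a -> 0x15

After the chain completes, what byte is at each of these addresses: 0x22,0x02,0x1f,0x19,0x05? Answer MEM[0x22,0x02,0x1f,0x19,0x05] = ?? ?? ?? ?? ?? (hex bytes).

MEM[0x22,0x02,0x1f,0x19,0x05] = 88 29 aa 1d d8

#0 dst[0x17+7] := {0x1d,0xce,0xfe,0xf2,0xd8,0x19,0x86}
#1 dst[0x1d+5] := {0xdf,0xdd,0xaa,0xc2,0xdf}
#2 dst[0x01+5] := {0x1d,0xce,0xfe,0xf2,0xd8}
#3 dst[0x00+3] := {0x9f,0xf2,0x29}
#4 dst[0x17+8] := {0x29,0xfe,0xf2,0xd8,0xaa,0xc2,0xdf,0x1d}
#5 dst[0x15+5] := {0xd8,0xaa,0xc2,0xdf,0x1d}
query mem[0x22]=0x88, mem[0x02]=0x29, mem[0x1f]=0xaa, mem[0x19]=0x1d, mem[0x05]=0xd8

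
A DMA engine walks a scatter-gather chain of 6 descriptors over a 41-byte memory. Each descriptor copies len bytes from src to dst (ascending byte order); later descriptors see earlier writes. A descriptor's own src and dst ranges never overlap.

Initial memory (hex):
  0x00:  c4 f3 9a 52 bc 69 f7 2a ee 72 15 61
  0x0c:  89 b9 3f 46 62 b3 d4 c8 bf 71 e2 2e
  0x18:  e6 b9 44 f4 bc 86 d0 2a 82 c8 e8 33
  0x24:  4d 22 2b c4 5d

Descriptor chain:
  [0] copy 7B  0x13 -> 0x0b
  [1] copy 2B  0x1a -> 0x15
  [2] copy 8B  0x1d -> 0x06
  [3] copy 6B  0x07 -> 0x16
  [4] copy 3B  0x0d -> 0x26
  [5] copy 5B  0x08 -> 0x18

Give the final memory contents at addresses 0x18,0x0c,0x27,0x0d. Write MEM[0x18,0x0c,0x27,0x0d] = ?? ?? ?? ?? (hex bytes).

MEM[0x18,0x0c,0x27,0x0d] = 2a 33 e2 4d

#0 dst[0x0b+7] := {0xc8,0xbf,0x71,0xe2,0x2e,0xe6,0xb9}
#1 dst[0x15+2] := {0x44,0xf4}
#2 dst[0x06+8] := {0x86,0xd0,0x2a,0x82,0xc8,0xe8,0x33,0x4d}
#3 dst[0x16+6] := {0xd0,0x2a,0x82,0xc8,0xe8,0x33}
#4 dst[0x26+3] := {0x4d,0xe2,0x2e}
#5 dst[0x18+5] := {0x2a,0x82,0xc8,0xe8,0x33}
query mem[0x18]=0x2a, mem[0x0c]=0x33, mem[0x27]=0xe2, mem[0x0d]=0x4d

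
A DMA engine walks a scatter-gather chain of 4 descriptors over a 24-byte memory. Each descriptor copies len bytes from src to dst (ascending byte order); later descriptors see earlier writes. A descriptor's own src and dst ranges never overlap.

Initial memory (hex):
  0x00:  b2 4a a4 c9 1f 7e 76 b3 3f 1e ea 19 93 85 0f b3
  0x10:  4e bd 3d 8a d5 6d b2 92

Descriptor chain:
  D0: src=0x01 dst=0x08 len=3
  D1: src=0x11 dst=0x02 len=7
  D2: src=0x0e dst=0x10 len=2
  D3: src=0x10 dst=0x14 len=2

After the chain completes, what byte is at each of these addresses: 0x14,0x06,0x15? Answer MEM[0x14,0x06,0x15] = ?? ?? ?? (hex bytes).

[0] 0x01->0x08 len=3 : 4a a4 c9
[1] 0x11->0x02 len=7 : bd 3d 8a d5 6d b2 92
[2] 0x0e->0x10 len=2 : 0f b3
[3] 0x10->0x14 len=2 : 0f b3
query mem[0x14]=0x0f, mem[0x06]=0x6d, mem[0x15]=0xb3

MEM[0x14,0x06,0x15] = 0f 6d b3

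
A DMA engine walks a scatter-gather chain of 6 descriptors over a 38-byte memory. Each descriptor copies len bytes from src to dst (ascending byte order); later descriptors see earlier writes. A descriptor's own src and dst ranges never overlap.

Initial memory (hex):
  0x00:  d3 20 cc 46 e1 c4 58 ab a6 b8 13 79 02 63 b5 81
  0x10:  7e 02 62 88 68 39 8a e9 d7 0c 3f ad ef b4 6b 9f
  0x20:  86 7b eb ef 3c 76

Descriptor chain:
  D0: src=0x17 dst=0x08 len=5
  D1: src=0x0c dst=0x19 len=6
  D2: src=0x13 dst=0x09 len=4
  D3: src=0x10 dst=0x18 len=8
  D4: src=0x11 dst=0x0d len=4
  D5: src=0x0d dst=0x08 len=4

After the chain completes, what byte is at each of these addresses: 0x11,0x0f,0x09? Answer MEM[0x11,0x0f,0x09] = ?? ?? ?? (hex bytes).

MEM[0x11,0x0f,0x09] = 02 88 62

D0: mem[0x08..0x0c] <- [e9 d7 0c 3f ad]
D1: mem[0x19..0x1e] <- [ad 63 b5 81 7e 02]
D2: mem[0x09..0x0c] <- [88 68 39 8a]
D3: mem[0x18..0x1f] <- [7e 02 62 88 68 39 8a e9]
D4: mem[0x0d..0x10] <- [02 62 88 68]
D5: mem[0x08..0x0b] <- [02 62 88 68]
query mem[0x11]=0x02, mem[0x0f]=0x88, mem[0x09]=0x62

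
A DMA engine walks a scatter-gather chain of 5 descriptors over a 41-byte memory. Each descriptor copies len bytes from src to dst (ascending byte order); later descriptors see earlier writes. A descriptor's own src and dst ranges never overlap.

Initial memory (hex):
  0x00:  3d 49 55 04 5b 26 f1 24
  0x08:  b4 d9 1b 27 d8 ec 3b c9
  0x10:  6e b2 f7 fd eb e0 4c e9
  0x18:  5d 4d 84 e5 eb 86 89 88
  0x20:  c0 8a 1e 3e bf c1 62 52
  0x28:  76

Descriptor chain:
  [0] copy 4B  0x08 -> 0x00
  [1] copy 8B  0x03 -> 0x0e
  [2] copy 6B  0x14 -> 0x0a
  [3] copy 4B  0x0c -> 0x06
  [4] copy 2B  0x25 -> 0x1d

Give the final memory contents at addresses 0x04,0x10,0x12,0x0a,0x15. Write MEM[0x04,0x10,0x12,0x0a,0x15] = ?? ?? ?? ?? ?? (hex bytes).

D0: mem[0x00..0x03] <- [b4 d9 1b 27]
D1: mem[0x0e..0x15] <- [27 5b 26 f1 24 b4 d9 1b]
D2: mem[0x0a..0x0f] <- [d9 1b 4c e9 5d 4d]
D3: mem[0x06..0x09] <- [4c e9 5d 4d]
D4: mem[0x1d..0x1e] <- [c1 62]
query mem[0x04]=0x5b, mem[0x10]=0x26, mem[0x12]=0x24, mem[0x0a]=0xd9, mem[0x15]=0x1b

MEM[0x04,0x10,0x12,0x0a,0x15] = 5b 26 24 d9 1b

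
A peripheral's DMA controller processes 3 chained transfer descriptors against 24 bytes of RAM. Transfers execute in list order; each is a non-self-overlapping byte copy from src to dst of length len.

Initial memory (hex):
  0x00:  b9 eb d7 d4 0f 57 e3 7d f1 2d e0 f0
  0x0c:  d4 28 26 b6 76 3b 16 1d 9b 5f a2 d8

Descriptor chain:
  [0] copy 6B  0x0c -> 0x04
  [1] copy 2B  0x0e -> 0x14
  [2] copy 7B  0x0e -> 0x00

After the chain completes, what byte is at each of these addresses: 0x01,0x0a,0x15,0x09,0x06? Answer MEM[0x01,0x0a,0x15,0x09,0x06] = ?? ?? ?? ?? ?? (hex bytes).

MEM[0x01,0x0a,0x15,0x09,0x06] = b6 e0 b6 3b 26

  after D0: wrote 6B at 0x04 = d42826b6763b
  after D1: wrote 2B at 0x14 = 26b6
  after D2: wrote 7B at 0x00 = 26b6763b161d26
query mem[0x01]=0xb6, mem[0x0a]=0xe0, mem[0x15]=0xb6, mem[0x09]=0x3b, mem[0x06]=0x26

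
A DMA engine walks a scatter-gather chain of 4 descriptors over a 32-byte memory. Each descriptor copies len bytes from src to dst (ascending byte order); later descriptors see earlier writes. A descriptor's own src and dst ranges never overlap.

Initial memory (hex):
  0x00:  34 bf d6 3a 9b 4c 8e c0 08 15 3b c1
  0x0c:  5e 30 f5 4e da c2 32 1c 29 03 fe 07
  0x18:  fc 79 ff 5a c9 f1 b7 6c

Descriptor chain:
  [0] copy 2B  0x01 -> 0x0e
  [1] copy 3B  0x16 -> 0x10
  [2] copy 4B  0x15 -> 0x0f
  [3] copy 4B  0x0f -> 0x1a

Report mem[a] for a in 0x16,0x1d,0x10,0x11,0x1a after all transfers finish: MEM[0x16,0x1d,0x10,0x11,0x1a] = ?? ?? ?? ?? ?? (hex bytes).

[0] 0x01->0x0e len=2 : bf d6
[1] 0x16->0x10 len=3 : fe 07 fc
[2] 0x15->0x0f len=4 : 03 fe 07 fc
[3] 0x0f->0x1a len=4 : 03 fe 07 fc
query mem[0x16]=0xfe, mem[0x1d]=0xfc, mem[0x10]=0xfe, mem[0x11]=0x07, mem[0x1a]=0x03

MEM[0x16,0x1d,0x10,0x11,0x1a] = fe fc fe 07 03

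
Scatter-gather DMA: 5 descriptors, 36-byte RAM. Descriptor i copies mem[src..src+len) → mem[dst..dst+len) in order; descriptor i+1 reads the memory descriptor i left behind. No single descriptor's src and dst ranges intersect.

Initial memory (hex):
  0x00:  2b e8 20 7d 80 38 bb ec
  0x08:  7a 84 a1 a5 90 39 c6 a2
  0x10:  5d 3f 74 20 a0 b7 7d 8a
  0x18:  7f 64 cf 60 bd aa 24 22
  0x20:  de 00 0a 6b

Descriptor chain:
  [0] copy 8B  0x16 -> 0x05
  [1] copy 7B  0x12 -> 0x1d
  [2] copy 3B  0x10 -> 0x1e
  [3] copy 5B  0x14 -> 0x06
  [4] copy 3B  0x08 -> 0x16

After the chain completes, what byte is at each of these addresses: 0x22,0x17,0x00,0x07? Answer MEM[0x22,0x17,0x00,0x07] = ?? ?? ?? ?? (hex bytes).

MEM[0x22,0x17,0x00,0x07] = 8a 8a 2b b7

D0: mem[0x05..0x0c] <- [7d 8a 7f 64 cf 60 bd aa]
D1: mem[0x1d..0x23] <- [74 20 a0 b7 7d 8a 7f]
D2: mem[0x1e..0x20] <- [5d 3f 74]
D3: mem[0x06..0x0a] <- [a0 b7 7d 8a 7f]
D4: mem[0x16..0x18] <- [7d 8a 7f]
query mem[0x22]=0x8a, mem[0x17]=0x8a, mem[0x00]=0x2b, mem[0x07]=0xb7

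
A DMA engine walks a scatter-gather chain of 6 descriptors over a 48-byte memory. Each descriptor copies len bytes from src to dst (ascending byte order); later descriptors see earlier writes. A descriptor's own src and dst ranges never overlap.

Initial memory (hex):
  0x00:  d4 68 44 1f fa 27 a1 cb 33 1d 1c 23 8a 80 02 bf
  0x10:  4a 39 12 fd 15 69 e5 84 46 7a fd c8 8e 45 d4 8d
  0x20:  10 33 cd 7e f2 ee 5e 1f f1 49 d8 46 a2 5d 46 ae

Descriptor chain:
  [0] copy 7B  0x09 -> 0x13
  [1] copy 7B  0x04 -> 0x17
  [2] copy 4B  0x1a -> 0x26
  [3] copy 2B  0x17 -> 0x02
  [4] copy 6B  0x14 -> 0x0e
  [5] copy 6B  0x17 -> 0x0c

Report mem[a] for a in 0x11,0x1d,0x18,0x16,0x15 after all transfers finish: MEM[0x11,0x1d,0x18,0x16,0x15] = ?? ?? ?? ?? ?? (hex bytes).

MEM[0x11,0x1d,0x18,0x16,0x15] = 1d 1c 27 8a 23

D0: mem[0x13..0x19] <- [1d 1c 23 8a 80 02 bf]
D1: mem[0x17..0x1d] <- [fa 27 a1 cb 33 1d 1c]
D2: mem[0x26..0x29] <- [cb 33 1d 1c]
D3: mem[0x02..0x03] <- [fa 27]
D4: mem[0x0e..0x13] <- [1c 23 8a fa 27 a1]
D5: mem[0x0c..0x11] <- [fa 27 a1 cb 33 1d]
query mem[0x11]=0x1d, mem[0x1d]=0x1c, mem[0x18]=0x27, mem[0x16]=0x8a, mem[0x15]=0x23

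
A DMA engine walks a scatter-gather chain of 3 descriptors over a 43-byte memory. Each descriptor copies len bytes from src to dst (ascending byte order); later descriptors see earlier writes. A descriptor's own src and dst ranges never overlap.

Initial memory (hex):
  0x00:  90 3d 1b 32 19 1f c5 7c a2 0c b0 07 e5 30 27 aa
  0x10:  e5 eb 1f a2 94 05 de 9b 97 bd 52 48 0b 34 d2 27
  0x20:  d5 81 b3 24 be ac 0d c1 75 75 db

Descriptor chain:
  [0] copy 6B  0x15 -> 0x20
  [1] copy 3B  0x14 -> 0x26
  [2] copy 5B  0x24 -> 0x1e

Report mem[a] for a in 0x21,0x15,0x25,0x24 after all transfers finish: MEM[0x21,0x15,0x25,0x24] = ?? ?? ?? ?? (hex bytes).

#0 dst[0x20+6] := {0x05,0xde,0x9b,0x97,0xbd,0x52}
#1 dst[0x26+3] := {0x94,0x05,0xde}
#2 dst[0x1e+5] := {0xbd,0x52,0x94,0x05,0xde}
query mem[0x21]=0x05, mem[0x15]=0x05, mem[0x25]=0x52, mem[0x24]=0xbd

MEM[0x21,0x15,0x25,0x24] = 05 05 52 bd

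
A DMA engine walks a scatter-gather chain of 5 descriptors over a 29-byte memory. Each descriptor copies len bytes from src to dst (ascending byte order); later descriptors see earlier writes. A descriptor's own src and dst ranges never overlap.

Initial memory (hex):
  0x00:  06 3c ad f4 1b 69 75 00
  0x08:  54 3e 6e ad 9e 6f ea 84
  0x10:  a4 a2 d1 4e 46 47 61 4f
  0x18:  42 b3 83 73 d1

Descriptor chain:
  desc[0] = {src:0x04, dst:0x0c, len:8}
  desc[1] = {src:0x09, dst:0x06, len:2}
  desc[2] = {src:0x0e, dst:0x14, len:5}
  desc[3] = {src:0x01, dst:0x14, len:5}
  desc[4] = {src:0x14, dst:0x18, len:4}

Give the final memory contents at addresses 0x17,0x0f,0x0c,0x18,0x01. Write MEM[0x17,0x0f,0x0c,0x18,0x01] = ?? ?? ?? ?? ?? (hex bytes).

D0: mem[0x0c..0x13] <- [1b 69 75 00 54 3e 6e ad]
D1: mem[0x06..0x07] <- [3e 6e]
D2: mem[0x14..0x18] <- [75 00 54 3e 6e]
D3: mem[0x14..0x18] <- [3c ad f4 1b 69]
D4: mem[0x18..0x1b] <- [3c ad f4 1b]
query mem[0x17]=0x1b, mem[0x0f]=0x00, mem[0x0c]=0x1b, mem[0x18]=0x3c, mem[0x01]=0x3c

MEM[0x17,0x0f,0x0c,0x18,0x01] = 1b 00 1b 3c 3c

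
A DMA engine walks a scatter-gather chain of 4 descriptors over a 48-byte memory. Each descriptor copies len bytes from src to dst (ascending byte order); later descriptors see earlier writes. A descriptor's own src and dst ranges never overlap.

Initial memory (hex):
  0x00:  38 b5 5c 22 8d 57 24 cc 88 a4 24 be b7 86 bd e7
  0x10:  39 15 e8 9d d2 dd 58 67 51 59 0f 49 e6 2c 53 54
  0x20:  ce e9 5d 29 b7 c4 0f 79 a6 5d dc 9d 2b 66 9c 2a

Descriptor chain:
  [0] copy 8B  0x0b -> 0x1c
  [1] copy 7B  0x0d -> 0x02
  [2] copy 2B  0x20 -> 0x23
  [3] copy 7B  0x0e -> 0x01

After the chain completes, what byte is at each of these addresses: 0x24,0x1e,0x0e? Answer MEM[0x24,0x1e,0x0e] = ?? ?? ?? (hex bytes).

MEM[0x24,0x1e,0x0e] = 39 86 bd

D0: mem[0x1c..0x23] <- [be b7 86 bd e7 39 15 e8]
D1: mem[0x02..0x08] <- [86 bd e7 39 15 e8 9d]
D2: mem[0x23..0x24] <- [e7 39]
D3: mem[0x01..0x07] <- [bd e7 39 15 e8 9d d2]
query mem[0x24]=0x39, mem[0x1e]=0x86, mem[0x0e]=0xbd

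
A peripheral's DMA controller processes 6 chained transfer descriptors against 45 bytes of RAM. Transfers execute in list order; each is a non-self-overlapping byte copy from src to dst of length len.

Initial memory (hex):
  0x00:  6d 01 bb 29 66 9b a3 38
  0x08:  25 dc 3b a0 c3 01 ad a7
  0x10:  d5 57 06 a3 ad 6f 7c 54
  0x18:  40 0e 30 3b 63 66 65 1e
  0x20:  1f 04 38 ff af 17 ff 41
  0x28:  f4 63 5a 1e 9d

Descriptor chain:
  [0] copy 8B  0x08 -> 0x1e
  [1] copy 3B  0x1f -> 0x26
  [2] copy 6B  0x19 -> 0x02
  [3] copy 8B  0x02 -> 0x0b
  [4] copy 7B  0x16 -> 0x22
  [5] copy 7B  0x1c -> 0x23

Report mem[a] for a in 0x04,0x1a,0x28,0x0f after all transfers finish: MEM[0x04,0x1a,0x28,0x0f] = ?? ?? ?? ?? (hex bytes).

MEM[0x04,0x1a,0x28,0x0f] = 3b 30 a0 66

  after D0: wrote 8B at 0x1e = 25dc3ba0c301ada7
  after D1: wrote 3B at 0x26 = dc3ba0
  after D2: wrote 6B at 0x02 = 0e303b636625
  after D3: wrote 8B at 0x0b = 0e303b63662525dc
  after D4: wrote 7B at 0x22 = 7c54400e303b63
  after D5: wrote 7B at 0x23 = 636625dc3ba07c
query mem[0x04]=0x3b, mem[0x1a]=0x30, mem[0x28]=0xa0, mem[0x0f]=0x66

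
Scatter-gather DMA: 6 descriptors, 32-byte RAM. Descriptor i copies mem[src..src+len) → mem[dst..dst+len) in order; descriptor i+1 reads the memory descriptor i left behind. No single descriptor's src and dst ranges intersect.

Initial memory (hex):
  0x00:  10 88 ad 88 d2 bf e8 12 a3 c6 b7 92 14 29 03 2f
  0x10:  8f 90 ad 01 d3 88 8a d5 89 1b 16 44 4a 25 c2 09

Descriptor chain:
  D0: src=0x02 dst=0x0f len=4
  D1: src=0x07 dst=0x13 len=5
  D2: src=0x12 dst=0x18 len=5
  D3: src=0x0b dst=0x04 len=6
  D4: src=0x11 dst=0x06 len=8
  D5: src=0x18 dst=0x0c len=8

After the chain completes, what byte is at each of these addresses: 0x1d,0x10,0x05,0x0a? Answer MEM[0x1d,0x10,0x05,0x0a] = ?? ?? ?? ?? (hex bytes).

#0 dst[0x0f+4] := {0xad,0x88,0xd2,0xbf}
#1 dst[0x13+5] := {0x12,0xa3,0xc6,0xb7,0x92}
#2 dst[0x18+5] := {0xbf,0x12,0xa3,0xc6,0xb7}
#3 dst[0x04+6] := {0x92,0x14,0x29,0x03,0xad,0x88}
#4 dst[0x06+8] := {0xd2,0xbf,0x12,0xa3,0xc6,0xb7,0x92,0xbf}
#5 dst[0x0c+8] := {0xbf,0x12,0xa3,0xc6,0xb7,0x25,0xc2,0x09}
query mem[0x1d]=0x25, mem[0x10]=0xb7, mem[0x05]=0x14, mem[0x0a]=0xc6

MEM[0x1d,0x10,0x05,0x0a] = 25 b7 14 c6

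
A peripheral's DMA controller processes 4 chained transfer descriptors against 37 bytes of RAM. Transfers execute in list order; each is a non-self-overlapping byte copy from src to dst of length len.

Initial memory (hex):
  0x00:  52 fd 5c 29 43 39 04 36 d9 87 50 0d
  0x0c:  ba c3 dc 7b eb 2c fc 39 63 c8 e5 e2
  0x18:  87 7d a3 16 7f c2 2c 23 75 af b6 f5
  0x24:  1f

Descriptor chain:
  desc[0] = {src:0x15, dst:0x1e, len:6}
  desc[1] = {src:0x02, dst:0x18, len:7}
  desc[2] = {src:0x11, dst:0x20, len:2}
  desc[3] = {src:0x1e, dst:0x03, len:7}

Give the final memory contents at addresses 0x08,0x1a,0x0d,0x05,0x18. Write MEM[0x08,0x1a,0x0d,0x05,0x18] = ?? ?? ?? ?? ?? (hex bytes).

D0: mem[0x1e..0x23] <- [c8 e5 e2 87 7d a3]
D1: mem[0x18..0x1e] <- [5c 29 43 39 04 36 d9]
D2: mem[0x20..0x21] <- [2c fc]
D3: mem[0x03..0x09] <- [d9 e5 2c fc 7d a3 1f]
query mem[0x08]=0xa3, mem[0x1a]=0x43, mem[0x0d]=0xc3, mem[0x05]=0x2c, mem[0x18]=0x5c

MEM[0x08,0x1a,0x0d,0x05,0x18] = a3 43 c3 2c 5c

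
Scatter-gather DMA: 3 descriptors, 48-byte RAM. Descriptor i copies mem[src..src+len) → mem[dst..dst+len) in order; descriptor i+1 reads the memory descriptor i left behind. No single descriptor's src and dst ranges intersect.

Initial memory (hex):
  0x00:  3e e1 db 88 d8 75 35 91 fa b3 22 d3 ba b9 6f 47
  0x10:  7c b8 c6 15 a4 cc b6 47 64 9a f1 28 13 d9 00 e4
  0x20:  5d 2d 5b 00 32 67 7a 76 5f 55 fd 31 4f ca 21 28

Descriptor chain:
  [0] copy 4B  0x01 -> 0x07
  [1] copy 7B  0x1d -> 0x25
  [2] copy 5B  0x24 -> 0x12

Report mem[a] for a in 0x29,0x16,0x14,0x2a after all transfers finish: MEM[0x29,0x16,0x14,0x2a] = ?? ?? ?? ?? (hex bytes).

MEM[0x29,0x16,0x14,0x2a] = 2d 5d 00 5b

  after D0: wrote 4B at 0x07 = e1db88d8
  after D1: wrote 7B at 0x25 = d900e45d2d5b00
  after D2: wrote 5B at 0x12 = 32d900e45d
query mem[0x29]=0x2d, mem[0x16]=0x5d, mem[0x14]=0x00, mem[0x2a]=0x5b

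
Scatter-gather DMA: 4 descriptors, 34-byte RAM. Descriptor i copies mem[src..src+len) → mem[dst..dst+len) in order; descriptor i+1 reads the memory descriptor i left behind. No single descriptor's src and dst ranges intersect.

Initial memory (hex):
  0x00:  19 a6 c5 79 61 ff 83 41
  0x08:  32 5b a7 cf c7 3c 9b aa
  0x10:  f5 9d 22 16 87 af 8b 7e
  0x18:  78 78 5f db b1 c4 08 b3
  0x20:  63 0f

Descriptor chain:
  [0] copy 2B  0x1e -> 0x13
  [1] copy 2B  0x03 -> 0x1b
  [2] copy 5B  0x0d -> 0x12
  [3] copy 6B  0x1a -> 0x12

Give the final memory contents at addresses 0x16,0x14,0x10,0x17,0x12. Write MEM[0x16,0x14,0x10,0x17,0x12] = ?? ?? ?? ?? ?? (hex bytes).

  after D0: wrote 2B at 0x13 = 08b3
  after D1: wrote 2B at 0x1b = 7961
  after D2: wrote 5B at 0x12 = 3c9baaf59d
  after D3: wrote 6B at 0x12 = 5f7961c408b3
query mem[0x16]=0x08, mem[0x14]=0x61, mem[0x10]=0xf5, mem[0x17]=0xb3, mem[0x12]=0x5f

MEM[0x16,0x14,0x10,0x17,0x12] = 08 61 f5 b3 5f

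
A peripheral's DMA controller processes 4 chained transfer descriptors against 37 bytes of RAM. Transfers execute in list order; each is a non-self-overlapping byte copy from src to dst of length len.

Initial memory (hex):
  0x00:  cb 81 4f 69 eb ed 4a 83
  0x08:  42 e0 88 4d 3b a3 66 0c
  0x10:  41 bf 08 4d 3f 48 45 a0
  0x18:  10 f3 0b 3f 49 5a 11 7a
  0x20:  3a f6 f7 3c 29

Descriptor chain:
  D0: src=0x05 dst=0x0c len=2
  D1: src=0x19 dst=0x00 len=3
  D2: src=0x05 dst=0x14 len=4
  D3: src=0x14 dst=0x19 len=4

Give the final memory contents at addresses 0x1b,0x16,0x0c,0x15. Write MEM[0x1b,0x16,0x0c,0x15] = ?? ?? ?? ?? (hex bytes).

MEM[0x1b,0x16,0x0c,0x15] = 83 83 ed 4a

[0] 0x05->0x0c len=2 : ed 4a
[1] 0x19->0x00 len=3 : f3 0b 3f
[2] 0x05->0x14 len=4 : ed 4a 83 42
[3] 0x14->0x19 len=4 : ed 4a 83 42
query mem[0x1b]=0x83, mem[0x16]=0x83, mem[0x0c]=0xed, mem[0x15]=0x4a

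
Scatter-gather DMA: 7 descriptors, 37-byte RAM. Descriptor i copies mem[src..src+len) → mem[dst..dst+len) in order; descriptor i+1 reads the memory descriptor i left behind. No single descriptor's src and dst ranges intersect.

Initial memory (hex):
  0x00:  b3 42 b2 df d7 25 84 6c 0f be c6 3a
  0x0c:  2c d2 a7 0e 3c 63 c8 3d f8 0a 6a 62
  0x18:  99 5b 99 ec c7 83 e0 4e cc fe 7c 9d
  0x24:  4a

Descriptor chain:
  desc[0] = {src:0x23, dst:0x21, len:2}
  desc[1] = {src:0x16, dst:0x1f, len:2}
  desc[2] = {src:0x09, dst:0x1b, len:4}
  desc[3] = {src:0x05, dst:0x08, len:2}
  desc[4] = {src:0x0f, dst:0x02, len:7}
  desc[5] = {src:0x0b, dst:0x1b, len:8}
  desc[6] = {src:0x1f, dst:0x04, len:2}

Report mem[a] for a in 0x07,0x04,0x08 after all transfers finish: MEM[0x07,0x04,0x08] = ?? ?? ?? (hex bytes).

MEM[0x07,0x04,0x08] = f8 0e 0a

  after D0: wrote 2B at 0x21 = 9d4a
  after D1: wrote 2B at 0x1f = 6a62
  after D2: wrote 4B at 0x1b = bec63a2c
  after D3: wrote 2B at 0x08 = 2584
  after D4: wrote 7B at 0x02 = 0e3c63c83df80a
  after D5: wrote 8B at 0x1b = 3a2cd2a70e3c63c8
  after D6: wrote 2B at 0x04 = 0e3c
query mem[0x07]=0xf8, mem[0x04]=0x0e, mem[0x08]=0x0a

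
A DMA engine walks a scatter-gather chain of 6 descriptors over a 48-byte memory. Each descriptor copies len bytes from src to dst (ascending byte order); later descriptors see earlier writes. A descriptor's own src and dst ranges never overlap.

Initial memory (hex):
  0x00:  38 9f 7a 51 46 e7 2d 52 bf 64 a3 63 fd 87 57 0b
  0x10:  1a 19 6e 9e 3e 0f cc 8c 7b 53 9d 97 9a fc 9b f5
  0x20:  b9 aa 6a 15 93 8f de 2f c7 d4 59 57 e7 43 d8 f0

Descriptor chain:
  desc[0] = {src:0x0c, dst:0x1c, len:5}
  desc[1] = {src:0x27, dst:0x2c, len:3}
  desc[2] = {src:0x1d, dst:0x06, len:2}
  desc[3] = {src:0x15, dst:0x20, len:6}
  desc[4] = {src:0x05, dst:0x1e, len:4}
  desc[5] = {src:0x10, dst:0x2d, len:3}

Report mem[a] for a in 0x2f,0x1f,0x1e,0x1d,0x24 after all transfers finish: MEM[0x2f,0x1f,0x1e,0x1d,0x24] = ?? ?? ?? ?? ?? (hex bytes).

D0: mem[0x1c..0x20] <- [fd 87 57 0b 1a]
D1: mem[0x2c..0x2e] <- [2f c7 d4]
D2: mem[0x06..0x07] <- [87 57]
D3: mem[0x20..0x25] <- [0f cc 8c 7b 53 9d]
D4: mem[0x1e..0x21] <- [e7 87 57 bf]
D5: mem[0x2d..0x2f] <- [1a 19 6e]
query mem[0x2f]=0x6e, mem[0x1f]=0x87, mem[0x1e]=0xe7, mem[0x1d]=0x87, mem[0x24]=0x53

MEM[0x2f,0x1f,0x1e,0x1d,0x24] = 6e 87 e7 87 53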